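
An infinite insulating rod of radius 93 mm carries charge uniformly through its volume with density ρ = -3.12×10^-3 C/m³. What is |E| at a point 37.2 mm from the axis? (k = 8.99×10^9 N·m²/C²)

Choose a coaxial cylinder of radius r = 37.2 mm (arbitrary length L) as the Gaussian surface (r < R).
Enclosed charge per unit length: λ_enc = ρ·πr² = (-3.12e-3)π(0.0372)² = -1.356e-5 C/m.
Since E is radial and uniform over the curved surface, Φ = E·2πrL = Q_enc/ε₀ = λ_enc L/ε₀.
E = 2k|λ_enc|/r = 2(8.99×10^9)(1.356×10^-5)/(0.0372) = 6.56×10^6 N/C.

E ≈ 6.56×10^6 N/C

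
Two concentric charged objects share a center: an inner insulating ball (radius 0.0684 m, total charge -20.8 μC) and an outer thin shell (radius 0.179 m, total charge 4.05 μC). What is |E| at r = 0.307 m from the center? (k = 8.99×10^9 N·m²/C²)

|E| ≈ 1.60×10^6 N/C

Use a concentric Gaussian sphere at r = 0.307 m (r > 0.179 m, enclosing both).
Q_enc = (-20.8 μC) + (4.05 μC) = -1.675e-5 C.
By Gauss's law, ∮E·dA = E·4πr² = Q_enc/ε₀.
E = k|Q_enc|/r² = (8.99×10^9)(1.675×10^-5)/(0.307)² = 1.60e6 N/C.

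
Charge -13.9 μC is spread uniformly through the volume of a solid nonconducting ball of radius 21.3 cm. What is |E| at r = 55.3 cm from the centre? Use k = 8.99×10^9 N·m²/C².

Take a concentric spherical Gaussian surface of radius r = 55.3 cm (r > R, so the entire charge is enclosed).
Q_enc = -13.9 μC = -1.39×10^-5 C.
Applying ∮E·dA = Q_enc/ε₀ with Φ = E(4πr²):
E = k|Q_enc|/r² = (8.99×10^9)(1.39×10^-5)/(0.553)² = 4.09e5 N/C.

|E| = 4.09×10^5 N/C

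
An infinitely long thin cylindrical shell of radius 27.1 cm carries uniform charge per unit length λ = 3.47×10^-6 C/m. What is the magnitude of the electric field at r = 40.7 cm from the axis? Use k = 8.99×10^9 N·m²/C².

E ≈ 1.53×10^5 N/C

Take a coaxial cylindrical Gaussian surface of radius r = 40.7 cm and length L (r > 27.1 cm).
The full line charge is enclosed: λ_enc = 3.47×10^-6 C/m.
By Gauss's law (flux through the curved wall only), E·2πrL = λ_enc L/ε₀.
E = 2k|λ_enc|/r = 2(8.99×10^9)(3.47×10^-6)/(0.407) = 1.53e5 N/C.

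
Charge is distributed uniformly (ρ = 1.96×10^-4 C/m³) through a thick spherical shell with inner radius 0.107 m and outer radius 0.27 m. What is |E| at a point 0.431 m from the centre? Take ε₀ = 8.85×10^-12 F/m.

Use a concentric Gaussian sphere at r = 0.431 m (r > 0.27 m, enclosing the whole shell).
Q_enc = ρ·(4π/3)(b³ − a³) = (1.96×10^-4)·(4π/3)·((0.27)³ − (0.107)³) = 1.515e-5 C.
Gauss's law: E·4πr² = Q_enc/ε₀.
E = |Q_enc|/(4πε₀r²) = (1.515×10^-5)/(4π·8.85×10^-12·(0.431)²) = 7.34e5 N/C.

7.34e5 V/m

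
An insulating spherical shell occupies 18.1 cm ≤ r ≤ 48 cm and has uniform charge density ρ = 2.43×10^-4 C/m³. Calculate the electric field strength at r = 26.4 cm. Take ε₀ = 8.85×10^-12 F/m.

Symmetry ⇒ E = E(r) r̂. Gaussian sphere of radius r = 26.4 cm (within the shell material, 18.1 cm < r < 48 cm).
Enclosed charge is the volume from a to r: Q_enc = (4π/3)ρ(r³ − a³) = 1.269e-5 C.
Since E is radial and uniform over the Gaussian sphere, Φ = E·4πr² = Q_enc/ε₀.
E = |Q_enc|/(4πε₀r²) = (1.269×10^-5)/(4π·8.85×10^-12·(0.264)²) = 1.64×10^6 N/C.

E = 1.64×10^6 N/C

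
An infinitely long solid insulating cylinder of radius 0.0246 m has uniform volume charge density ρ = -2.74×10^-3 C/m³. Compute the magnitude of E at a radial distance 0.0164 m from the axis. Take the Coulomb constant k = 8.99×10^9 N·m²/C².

By cylindrical symmetry E is radial; use a coaxial Gaussian cylinder of radius 0.0164 m and length L (r < R).
Charge inside radius r per length L is ρ·πr²·L, so λ_enc = ρπr² = -2.315×10^-6 C/m.
By Gauss's law (flux through the curved wall only), E·2πrL = λ_enc L/ε₀.
E = 2k|λ_enc|/r = 2(8.99×10^9)(2.315×10^-6)/(0.0164) = 2.54×10^6 N/C.

|E| ≈ 2.54×10^6 N/C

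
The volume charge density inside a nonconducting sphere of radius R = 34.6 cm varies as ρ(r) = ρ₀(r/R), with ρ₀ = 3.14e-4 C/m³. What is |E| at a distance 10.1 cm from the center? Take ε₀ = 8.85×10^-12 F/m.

|E| ≈ 2.62e5 N/C

Use a concentric Gaussian sphere at r = 10.1 cm (r < R).
Q_enc = ∫₀^r ρ(r')·4πr'² dr' = (4πρ₀/R) ∫₀^r r'^3 dr' = 4πρ₀ r^4/(4·R) = 2.967e-7 C.
By Gauss's law, ∮E·dA = E·4πr² = Q_enc/ε₀.
E = |Q_enc|/(4πε₀r²) = (2.967e-7)/(4π·8.85×10^-12·(0.101)²) = 2.62e5 N/C.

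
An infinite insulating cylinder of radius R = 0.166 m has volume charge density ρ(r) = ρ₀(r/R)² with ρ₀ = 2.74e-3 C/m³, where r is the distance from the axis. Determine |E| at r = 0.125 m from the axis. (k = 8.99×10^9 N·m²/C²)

Choose a coaxial cylinder of radius r = 0.125 m (arbitrary length L) as the Gaussian surface (r < R).
Integrating ρ over the cross-section to radius r: λ_enc = (2πρ₀/R²) ∫₀^r r'^3 dr' = 2πρ₀ r^4/(4·R²) = 3.813×10^-5 C/m.
Since E is radial and uniform over the curved surface, Φ = E·2πrL = Q_enc/ε₀ = λ_enc L/ε₀.
E = 2k|λ_enc|/r = 2(8.99×10^9)(3.813e-5)/(0.125) = 5.48×10^6 N/C.

E ≈ 5.48×10^6 N/C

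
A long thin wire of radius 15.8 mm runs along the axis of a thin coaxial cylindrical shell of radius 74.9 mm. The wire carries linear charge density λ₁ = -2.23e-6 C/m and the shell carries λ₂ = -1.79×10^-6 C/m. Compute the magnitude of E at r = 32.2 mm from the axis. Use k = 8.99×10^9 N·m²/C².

Coaxial Gaussian cylinder, radius r = 32.2 mm, length L (between the conductors, 15.8 mm < r < 74.9 mm).
The shell at 74.9 mm lies outside the Gaussian surface, so λ_enc = λ₁ = -2.23×10^-6 C/m.
Since E is radial and uniform over the curved surface, Φ = E·2πrL = Q_enc/ε₀ = λ_enc L/ε₀.
E = 2k|λ_enc|/r = 2(8.99×10^9)(2.23×10^-6)/(0.0322) = 1.25e6 N/C.

|E| = 1.25×10^6 N/C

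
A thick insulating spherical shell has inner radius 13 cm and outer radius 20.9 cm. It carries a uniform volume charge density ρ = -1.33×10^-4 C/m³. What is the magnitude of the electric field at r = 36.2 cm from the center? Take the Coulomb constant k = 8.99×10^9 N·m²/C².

E = 2.65×10^5 N/C

Symmetry ⇒ E = E(r) r̂. Gaussian sphere of radius r = 36.2 cm (r > 20.9 cm, enclosing the whole shell).
Q_enc = ρ·(4π/3)(b³ − a³) = (-1.33×10^-4)·(4π/3)·((0.209)³ − (0.13)³) = -3.862×10^-6 C.
Since E is radial and uniform over the Gaussian sphere, Φ = E·4πr² = Q_enc/ε₀.
E = k|Q_enc|/r² = (8.99×10^9)(3.862×10^-6)/(0.362)² = 2.65e5 N/C.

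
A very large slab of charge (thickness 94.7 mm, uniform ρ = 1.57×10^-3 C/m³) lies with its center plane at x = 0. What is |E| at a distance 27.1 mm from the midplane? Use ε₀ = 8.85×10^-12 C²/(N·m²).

By symmetry E is perpendicular to the slab. A Gaussian pillbox from −27.1 mm to +27.1 mm (face area A) lies entirely within the slab.
Q_enc = ρ·(2x)·A and flux = 2EA, so 2EA = 2ρxA/ε₀ ⇒ E = |ρ|x/ε₀.
E = (1.57e-3)(0.0271)/(8.85×10^-12) = 4.81×10^6 N/C.

|E| ≈ 4.81×10^6 V/m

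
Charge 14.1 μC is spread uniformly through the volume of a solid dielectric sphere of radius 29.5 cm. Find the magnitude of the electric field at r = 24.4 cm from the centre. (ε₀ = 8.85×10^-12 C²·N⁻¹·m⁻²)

Symmetry ⇒ E = E(r) r̂. Gaussian sphere of radius r = 24.4 cm (r < R).
For a uniform sphere the enclosed fraction is (r/R)³, so Q_enc = (14.1 μC)(0.244/0.295)³ = 7.979×10^-6 C.
By Gauss's law, ∮E·dA = E·4πr² = Q_enc/ε₀.
E = |Q_enc|/(4πε₀r²) = (7.979×10^-6)/(4π·8.85×10^-12·(0.244)²) = 1.21×10^6 N/C.

|E| ≈ 1.21×10^6 V/m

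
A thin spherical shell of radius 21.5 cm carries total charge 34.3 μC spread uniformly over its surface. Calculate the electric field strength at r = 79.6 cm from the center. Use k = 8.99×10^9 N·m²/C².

E ≈ 4.87e5 N/C

Use a concentric Gaussian sphere at r = 79.6 cm (r > 21.5 cm).
The entire shell is enclosed: Q_enc = 3.43×10^-5 C.
Gauss's law: E·4πr² = Q_enc/ε₀.
E = k|Q_enc|/r² = (8.99×10^9)(3.43×10^-5)/(0.796)² = 4.87×10^5 N/C.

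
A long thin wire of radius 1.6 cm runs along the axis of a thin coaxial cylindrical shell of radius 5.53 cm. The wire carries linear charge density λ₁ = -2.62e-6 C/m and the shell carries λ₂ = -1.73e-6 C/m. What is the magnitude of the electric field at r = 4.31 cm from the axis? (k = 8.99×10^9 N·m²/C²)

|E| = 1.09×10^6 N/C

Choose a coaxial cylinder of radius r = 4.31 cm (arbitrary length L) as the Gaussian surface (between the conductors, 1.6 cm < r < 5.53 cm).
The shell at 5.53 cm lies outside the Gaussian surface, so λ_enc = λ₁ = -2.62×10^-6 C/m.
By Gauss's law (flux through the curved wall only), E·2πrL = λ_enc L/ε₀.
E = 2k|λ_enc|/r = 2(8.99×10^9)(2.62×10^-6)/(0.0431) = 1.09e6 N/C.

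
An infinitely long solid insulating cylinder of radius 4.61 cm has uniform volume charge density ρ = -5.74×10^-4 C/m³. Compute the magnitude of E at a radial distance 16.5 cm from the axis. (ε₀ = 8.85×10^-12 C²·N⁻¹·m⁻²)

E = 4.18×10^5 N/C

Coaxial Gaussian cylinder, radius r = 16.5 cm, length L (r > 4.61 cm, full cross-section enclosed).
λ_enc = ρ·πR² = (-5.74e-4)π(0.0461)² = -3.832e-6 C/m.
Gauss's law: E·2πrL = λ_enc L/ε₀.
E = |λ_enc|/(2πε₀r) = (3.832×10^-6)/(2π·8.85×10^-12·0.165) = 4.18×10^5 N/C.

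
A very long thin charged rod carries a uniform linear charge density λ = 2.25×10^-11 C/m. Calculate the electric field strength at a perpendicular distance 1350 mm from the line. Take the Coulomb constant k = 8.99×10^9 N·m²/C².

0.3 N/C

Choose a coaxial cylinder of radius r = 1350 mm (arbitrary length L) as the Gaussian surface.
Q_enc = λL, so λ_enc = 2.25e-11 C/m.
Since E is radial and uniform over the curved surface, Φ = E·2πrL = Q_enc/ε₀ = λ_enc L/ε₀.
E = 2k|λ_enc|/r = 2(8.99×10^9)(2.25×10^-11)/(1.35) = 0.3 N/C.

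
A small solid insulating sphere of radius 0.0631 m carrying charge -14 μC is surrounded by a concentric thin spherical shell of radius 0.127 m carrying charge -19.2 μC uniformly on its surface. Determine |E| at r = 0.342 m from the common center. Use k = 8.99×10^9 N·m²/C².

|E| ≈ 2.55×10^6 N/C

Use a concentric Gaussian sphere at r = 0.342 m (r > 0.127 m, enclosing both).
Q_enc = (-14 μC) + (-19.2 μC) = -3.32×10^-5 C.
Since E is radial and uniform over the Gaussian sphere, Φ = E·4πr² = Q_enc/ε₀.
E = k|Q_enc|/r² = (8.99×10^9)(3.32×10^-5)/(0.342)² = 2.55×10^6 N/C.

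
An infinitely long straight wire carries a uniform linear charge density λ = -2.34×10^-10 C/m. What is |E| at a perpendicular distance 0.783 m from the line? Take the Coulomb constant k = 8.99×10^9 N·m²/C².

Take a coaxial cylindrical Gaussian surface of radius r = 0.783 m and length L.
Q_enc = λL, so λ_enc = -2.34e-10 C/m.
Since E is radial and uniform over the curved surface, Φ = E·2πrL = Q_enc/ε₀ = λ_enc L/ε₀.
E = 2k|λ_enc|/r = 2(8.99×10^9)(2.34×10^-10)/(0.783) = 5.37 N/C.

E = 5.37 V/m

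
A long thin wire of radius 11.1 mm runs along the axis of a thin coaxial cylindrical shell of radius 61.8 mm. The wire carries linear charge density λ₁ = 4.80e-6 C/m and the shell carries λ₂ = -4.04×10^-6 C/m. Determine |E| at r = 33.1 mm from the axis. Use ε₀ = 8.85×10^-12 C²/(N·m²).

E ≈ 2.61×10^6 N/C

Coaxial Gaussian cylinder, radius r = 33.1 mm, length L (between the conductors, 11.1 mm < r < 61.8 mm).
The shell at 61.8 mm lies outside the Gaussian surface, so λ_enc = λ₁ = 4.80e-6 C/m.
By Gauss's law (flux through the curved wall only), E·2πrL = λ_enc L/ε₀.
E = |λ_enc|/(2πε₀r) = (4.80e-6)/(2π·8.85×10^-12·0.0331) = 2.61×10^6 N/C.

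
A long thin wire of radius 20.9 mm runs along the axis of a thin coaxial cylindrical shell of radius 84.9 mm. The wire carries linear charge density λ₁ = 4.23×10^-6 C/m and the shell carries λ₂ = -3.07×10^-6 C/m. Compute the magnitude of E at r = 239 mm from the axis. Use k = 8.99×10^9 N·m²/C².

E ≈ 8.73×10^4 V/m

Take a coaxial cylindrical Gaussian surface of radius r = 239 mm and length L (r > 84.9 mm, enclosing both).
λ_enc = λ₁ + λ₂ = (4.23×10^-6) + (-3.07×10^-6) = 1.16×10^-6 C/m.
Since E is radial and uniform over the curved surface, Φ = E·2πrL = Q_enc/ε₀ = λ_enc L/ε₀.
E = 2k|λ_enc|/r = 2(8.99×10^9)(1.16×10^-6)/(0.239) = 8.73×10^4 N/C.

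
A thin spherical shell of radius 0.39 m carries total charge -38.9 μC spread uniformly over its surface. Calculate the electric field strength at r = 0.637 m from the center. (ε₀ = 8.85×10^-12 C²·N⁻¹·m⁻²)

Use a concentric Gaussian sphere at r = 0.637 m (r > 0.39 m).
The entire shell is enclosed: Q_enc = -3.89×10^-5 C.
Gauss's law: E·4πr² = Q_enc/ε₀.
E = |Q_enc|/(4πε₀r²) = (3.89×10^-5)/(4π·8.85×10^-12·(0.637)²) = 8.62×10^5 N/C.

E ≈ 8.62×10^5 N/C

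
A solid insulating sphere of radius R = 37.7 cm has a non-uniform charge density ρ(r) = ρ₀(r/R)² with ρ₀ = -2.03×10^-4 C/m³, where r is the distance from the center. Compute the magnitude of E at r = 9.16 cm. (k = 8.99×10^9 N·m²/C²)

By spherical symmetry E is radial; choose a Gaussian sphere of radius r = 9.16 cm (r < R).
Integrate the density: Q_enc = 4π ∫₀^r ρ₀(r'/R)^2 r'² dr' = 4πρ₀ r^5/(5·R²) = -2.315×10^-8 C.
Since E is radial and uniform over the Gaussian sphere, Φ = E·4πr² = Q_enc/ε₀.
E = k|Q_enc|/r² = (8.99×10^9)(2.315×10^-8)/(0.0916)² = 2.48×10^4 N/C.

|E| ≈ 2.48×10^4 V/m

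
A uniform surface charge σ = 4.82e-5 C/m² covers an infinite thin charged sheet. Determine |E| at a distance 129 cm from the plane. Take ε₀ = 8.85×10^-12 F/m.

Choose a cylindrical pillbox piercing the sheet, end faces (area A) parallel to it.
Flux Φ = 2EA and Q_enc = σA, so 2EA = σA/ε₀ ⇒ E = |σ|/(2ε₀), independent of distance.
E = |σ|/(2ε₀) = (4.82e-5)/(2·8.85×10^-12) = 2.72×10^6 N/C.

|E| ≈ 2.72×10^6 N/C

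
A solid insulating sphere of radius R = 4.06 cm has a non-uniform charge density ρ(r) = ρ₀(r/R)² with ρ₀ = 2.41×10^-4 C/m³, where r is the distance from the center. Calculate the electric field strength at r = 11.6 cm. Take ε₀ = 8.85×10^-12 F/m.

By spherical symmetry E is radial; choose a Gaussian sphere of radius r = 11.6 cm (r > R, all charge enclosed).
Q_enc = 4π ∫₀^R ρ₀(r'/R)^2 r'² dr' = 4πρ₀R³/5 = 4.054e-8 C.
Applying ∮E·dA = Q_enc/ε₀ with Φ = E(4πr²):
E = |Q_enc|/(4πε₀r²) = (4.054e-8)/(4π·8.85×10^-12·(0.116)²) = 2.71×10^4 N/C.

E = 2.71×10^4 N/C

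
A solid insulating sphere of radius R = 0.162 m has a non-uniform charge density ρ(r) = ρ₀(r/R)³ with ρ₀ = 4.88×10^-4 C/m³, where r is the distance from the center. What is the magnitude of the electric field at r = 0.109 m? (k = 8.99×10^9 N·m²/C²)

E ≈ 3.05×10^5 N/C

Use a concentric Gaussian sphere at r = 0.109 m (r < R).
Q_enc = ∫₀^r ρ(r')·4πr'² dr' = (4πρ₀/R³) ∫₀^r r'^5 dr' = 4πρ₀ r^6/(6·R³) = 4.032e-7 C.
Applying ∮E·dA = Q_enc/ε₀ with Φ = E(4πr²):
E = k|Q_enc|/r² = (8.99×10^9)(4.032e-7)/(0.109)² = 3.05×10^5 N/C.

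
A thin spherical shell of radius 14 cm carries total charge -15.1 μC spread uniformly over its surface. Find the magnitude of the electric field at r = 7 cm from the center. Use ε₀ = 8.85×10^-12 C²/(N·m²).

Use a concentric Gaussian sphere at r = 7 cm (inside the shell, r < 14 cm).
No charge lies within this surface, so Q_enc = 0 and Gauss's law gives E·4πr² = 0 ⇒ E = 0.

E = 0 (no enclosed charge)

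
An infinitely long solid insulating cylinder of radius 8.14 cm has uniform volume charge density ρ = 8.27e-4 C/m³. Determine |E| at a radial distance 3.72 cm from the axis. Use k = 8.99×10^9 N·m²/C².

By cylindrical symmetry E is radial; use a coaxial Gaussian cylinder of radius 3.72 cm and length L (r < R).
Enclosed charge per unit length: λ_enc = ρ·πr² = (8.27×10^-4)π(0.0372)² = 3.595e-6 C/m.
By Gauss's law (flux through the curved wall only), E·2πrL = λ_enc L/ε₀.
E = 2k|λ_enc|/r = 2(8.99×10^9)(3.595×10^-6)/(0.0372) = 1.74e6 N/C.

E = 1.74e6 N/C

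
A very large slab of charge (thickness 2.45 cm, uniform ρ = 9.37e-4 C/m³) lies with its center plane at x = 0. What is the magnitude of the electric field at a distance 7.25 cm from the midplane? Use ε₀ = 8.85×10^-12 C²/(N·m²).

1.30e6 N/C

The point |x| = 7.25 cm lies outside the slab (half-thickness 0.01225 m). A symmetric pillbox spanning the full slab encloses Q_enc = ρ·d·A.
Flux = 2EA ⇒ E = |ρ|d/(2ε₀), independent of distance outside.
E = (9.37×10^-4)(0.0245)/(2·8.85×10^-12) = 1.30×10^6 N/C.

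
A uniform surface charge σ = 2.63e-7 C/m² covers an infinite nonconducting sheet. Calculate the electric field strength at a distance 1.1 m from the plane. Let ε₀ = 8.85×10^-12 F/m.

The symmetry is planar: E is normal to the sheet and the same magnitude on both sides. Take a pillbox straddling the sheet with end-cap area A.
Only the two end caps contribute flux: Φ = 2EA. With Q_enc = σA, Gauss's law gives E = |σ|/(2ε₀).
E = |σ|/(2ε₀) = (2.63×10^-7)/(2·8.85×10^-12) = 1.49×10^4 N/C.

|E| ≈ 1.49×10^4 N/C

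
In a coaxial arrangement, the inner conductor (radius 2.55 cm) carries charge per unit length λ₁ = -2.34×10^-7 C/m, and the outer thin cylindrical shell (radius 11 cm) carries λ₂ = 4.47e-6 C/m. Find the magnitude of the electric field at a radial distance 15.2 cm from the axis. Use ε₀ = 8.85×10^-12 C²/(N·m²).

Choose a coaxial cylinder of radius r = 15.2 cm (arbitrary length L) as the Gaussian surface (r > 11 cm, enclosing both).
λ_enc = λ₁ + λ₂ = (-2.34×10^-7) + (4.47×10^-6) = 4.236×10^-6 C/m.
Applying ∮E·dA = Q_enc/ε₀ with the end caps contributing no flux:
E = |λ_enc|/(2πε₀r) = (4.236×10^-6)/(2π·8.85×10^-12·0.152) = 5.01×10^5 N/C.

|E| = 5.01×10^5 V/m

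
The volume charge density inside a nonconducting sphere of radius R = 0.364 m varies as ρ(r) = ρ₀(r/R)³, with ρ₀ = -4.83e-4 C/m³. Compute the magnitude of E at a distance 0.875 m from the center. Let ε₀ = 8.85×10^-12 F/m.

|E| ≈ 5.73e5 N/C

By spherical symmetry E is radial; choose a Gaussian sphere of radius r = 0.875 m (r > R, all charge enclosed).
Q_enc = 4π ∫₀^R ρ₀(r'/R)^3 r'² dr' = 4πρ₀R³/6 = -4.879×10^-5 C.
By Gauss's law, ∮E·dA = E·4πr² = Q_enc/ε₀.
E = |Q_enc|/(4πε₀r²) = (4.879e-5)/(4π·8.85×10^-12·(0.875)²) = 5.73×10^5 N/C.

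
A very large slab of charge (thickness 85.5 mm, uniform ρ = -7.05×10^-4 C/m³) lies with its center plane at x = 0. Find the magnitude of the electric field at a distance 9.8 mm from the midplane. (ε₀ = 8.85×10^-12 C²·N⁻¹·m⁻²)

E = 7.81×10^5 N/C

By symmetry E is perpendicular to the slab. A Gaussian pillbox from −9.8 mm to +9.8 mm (face area A) lies entirely within the slab.
Q_enc = ρ·(2x)·A and flux = 2EA, so 2EA = 2ρxA/ε₀ ⇒ E = |ρ|x/ε₀.
E = (7.05×10^-4)(0.0098)/(8.85×10^-12) = 7.81×10^5 N/C.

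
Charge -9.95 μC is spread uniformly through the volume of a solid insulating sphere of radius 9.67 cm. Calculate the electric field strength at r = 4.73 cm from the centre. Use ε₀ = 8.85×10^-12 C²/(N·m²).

Symmetry ⇒ E = E(r) r̂. Gaussian sphere of radius r = 4.73 cm (r < R).
Only the charge within r is enclosed: Q_enc = Q·(r/R)³ = (-9.95 μC)·(4.73 cm/9.67 cm)³ = -1.164e-6 C.
Gauss's law: E·4πr² = Q_enc/ε₀.
E = |Q_enc|/(4πε₀r²) = (1.164×10^-6)/(4π·8.85×10^-12·(0.0473)²) = 4.68×10^6 N/C.

|E| ≈ 4.68×10^6 N/C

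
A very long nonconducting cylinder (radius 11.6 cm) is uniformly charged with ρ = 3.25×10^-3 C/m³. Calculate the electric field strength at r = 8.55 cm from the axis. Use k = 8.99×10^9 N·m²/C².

1.57×10^7 N/C

Choose a coaxial cylinder of radius r = 8.55 cm (arbitrary length L) as the Gaussian surface (r < R).
Enclosed charge per unit length: λ_enc = ρ·πr² = (3.25×10^-3)π(0.0855)² = 7.464e-5 C/m.
Gauss's law: E·2πrL = λ_enc L/ε₀.
E = 2k|λ_enc|/r = 2(8.99×10^9)(7.464×10^-5)/(0.0855) = 1.57×10^7 N/C.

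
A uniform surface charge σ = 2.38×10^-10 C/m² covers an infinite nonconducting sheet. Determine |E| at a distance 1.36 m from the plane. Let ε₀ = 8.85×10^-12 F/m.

13.4 N/C

The symmetry is planar: E is normal to the sheet and the same magnitude on both sides. Take a pillbox straddling the sheet with end-cap area A.
Only the two end caps contribute flux: Φ = 2EA. With Q_enc = σA, Gauss's law gives E = |σ|/(2ε₀).
E = |σ|/(2ε₀) = (2.38×10^-10)/(2·8.85×10^-12) = 13.4 N/C.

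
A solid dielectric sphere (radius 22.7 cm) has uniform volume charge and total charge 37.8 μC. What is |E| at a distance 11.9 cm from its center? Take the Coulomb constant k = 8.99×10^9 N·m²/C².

|E| ≈ 3.46×10^6 N/C

Symmetry ⇒ E = E(r) r̂. Gaussian sphere of radius r = 11.9 cm (r < R).
For a uniform sphere the enclosed fraction is (r/R)³, so Q_enc = (37.8 μC)(0.119/0.227)³ = 5.446e-6 C.
Applying ∮E·dA = Q_enc/ε₀ with Φ = E(4πr²):
E = k|Q_enc|/r² = (8.99×10^9)(5.446×10^-6)/(0.119)² = 3.46×10^6 N/C.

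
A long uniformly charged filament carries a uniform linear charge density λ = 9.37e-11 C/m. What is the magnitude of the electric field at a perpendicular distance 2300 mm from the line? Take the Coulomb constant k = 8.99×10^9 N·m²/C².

|E| ≈ 0.732 N/C

By cylindrical symmetry E is radial; use a coaxial Gaussian cylinder of radius 2300 mm and length L.
Q_enc = λL, so λ_enc = 9.37×10^-11 C/m.
Gauss's law: E·2πrL = λ_enc L/ε₀.
E = 2k|λ_enc|/r = 2(8.99×10^9)(9.37×10^-11)/(2.3) = 0.732 N/C.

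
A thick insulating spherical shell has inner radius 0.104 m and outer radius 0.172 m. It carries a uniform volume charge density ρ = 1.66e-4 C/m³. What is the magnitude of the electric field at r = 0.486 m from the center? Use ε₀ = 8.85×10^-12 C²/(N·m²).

Symmetry ⇒ E = E(r) r̂. Gaussian sphere of radius r = 0.486 m (r > 0.172 m, enclosing the whole shell).
Q_enc = ρ·(4π/3)(b³ − a³) = (1.66×10^-4)·(4π/3)·((0.172)³ − (0.104)³) = 2.756×10^-6 C.
By Gauss's law, ∮E·dA = E·4πr² = Q_enc/ε₀.
E = |Q_enc|/(4πε₀r²) = (2.756×10^-6)/(4π·8.85×10^-12·(0.486)²) = 1.05×10^5 N/C.

|E| = 1.05×10^5 N/C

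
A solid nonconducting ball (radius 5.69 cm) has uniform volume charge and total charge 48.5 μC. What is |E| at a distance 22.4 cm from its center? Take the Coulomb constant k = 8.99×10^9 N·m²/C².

Take a concentric spherical Gaussian surface of radius r = 22.4 cm (r > R, so the entire charge is enclosed).
Q_enc = 48.5 μC = 4.85×10^-5 C.
Since E is radial and uniform over the Gaussian sphere, Φ = E·4πr² = Q_enc/ε₀.
E = k|Q_enc|/r² = (8.99×10^9)(4.85e-5)/(0.224)² = 8.69×10^6 N/C.

|E| = 8.69×10^6 N/C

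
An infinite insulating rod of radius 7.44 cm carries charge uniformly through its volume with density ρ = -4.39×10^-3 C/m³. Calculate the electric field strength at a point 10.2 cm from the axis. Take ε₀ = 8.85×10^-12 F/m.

|E| = 1.35×10^7 V/m

Coaxial Gaussian cylinder, radius r = 10.2 cm, length L (r > 7.44 cm, full cross-section enclosed).
λ_enc = ρ·πR² = (-4.39×10^-3)π(0.0744)² = -7.634×10^-5 C/m.
Since E is radial and uniform over the curved surface, Φ = E·2πrL = Q_enc/ε₀ = λ_enc L/ε₀.
E = |λ_enc|/(2πε₀r) = (7.634×10^-5)/(2π·8.85×10^-12·0.102) = 1.35×10^7 N/C.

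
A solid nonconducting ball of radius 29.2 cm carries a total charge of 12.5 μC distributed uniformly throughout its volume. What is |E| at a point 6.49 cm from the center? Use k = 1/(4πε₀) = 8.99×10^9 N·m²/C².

E = 2.93×10^5 V/m

Use a concentric Gaussian sphere at r = 6.49 cm (r < R).
For a uniform sphere the enclosed fraction is (r/R)³, so Q_enc = (12.5 μC)(0.0649/0.292)³ = 1.372×10^-7 C.
Since E is radial and uniform over the Gaussian sphere, Φ = E·4πr² = Q_enc/ε₀.
E = k|Q_enc|/r² = (8.99×10^9)(1.372×10^-7)/(0.0649)² = 2.93×10^5 N/C.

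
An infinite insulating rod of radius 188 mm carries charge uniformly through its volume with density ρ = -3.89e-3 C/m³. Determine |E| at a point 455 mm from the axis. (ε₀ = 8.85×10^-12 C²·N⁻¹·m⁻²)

1.71e7 V/m

By cylindrical symmetry E is radial; use a coaxial Gaussian cylinder of radius 455 mm and length L (r > 188 mm, full cross-section enclosed).
λ_enc = ρ·πR² = (-3.89e-3)π(0.188)² = -4.319×10^-4 C/m.
Since E is radial and uniform over the curved surface, Φ = E·2πrL = Q_enc/ε₀ = λ_enc L/ε₀.
E = |λ_enc|/(2πε₀r) = (4.319×10^-4)/(2π·8.85×10^-12·0.455) = 1.71×10^7 N/C.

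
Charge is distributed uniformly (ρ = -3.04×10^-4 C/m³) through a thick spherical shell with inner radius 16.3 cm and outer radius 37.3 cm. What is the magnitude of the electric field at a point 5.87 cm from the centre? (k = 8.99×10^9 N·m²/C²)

E = 0 (no enclosed charge)

Take a concentric spherical Gaussian surface of radius r = 5.87 cm (r < 16.3 cm, inside the empty cavity).
No charge is enclosed, so by Gauss's law E·4πr² = 0 ⇒ E = 0.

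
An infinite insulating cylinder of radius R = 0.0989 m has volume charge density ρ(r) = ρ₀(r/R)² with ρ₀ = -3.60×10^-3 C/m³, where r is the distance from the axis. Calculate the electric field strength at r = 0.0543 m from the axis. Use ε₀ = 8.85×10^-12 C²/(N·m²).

Take a coaxial cylindrical Gaussian surface of radius r = 0.0543 m and length L (r < R).
Integrating ρ over the cross-section to radius r: λ_enc = (2πρ₀/R²) ∫₀^r r'^3 dr' = 2πρ₀ r^4/(4·R²) = -5.026×10^-6 C/m.
By Gauss's law (flux through the curved wall only), E·2πrL = λ_enc L/ε₀.
E = |λ_enc|/(2πε₀r) = (5.026×10^-6)/(2π·8.85×10^-12·0.0543) = 1.66e6 N/C.

1.66e6 N/C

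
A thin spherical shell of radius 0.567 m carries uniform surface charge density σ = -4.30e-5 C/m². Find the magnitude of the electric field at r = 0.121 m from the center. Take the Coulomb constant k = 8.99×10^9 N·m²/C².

Symmetry ⇒ E = E(r) r̂. Gaussian sphere of radius r = 0.121 m (inside the shell, r < 0.567 m).
No charge lies within this surface, so Q_enc = 0 and Gauss's law gives E·4πr² = 0 ⇒ E = 0.

|E| = 0 N/C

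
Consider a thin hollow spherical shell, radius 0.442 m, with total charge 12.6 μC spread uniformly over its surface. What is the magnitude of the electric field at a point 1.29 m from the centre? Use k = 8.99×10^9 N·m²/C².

6.81×10^4 N/C

Take a concentric spherical Gaussian surface of radius r = 1.29 m (r > 0.442 m).
The entire shell is enclosed: Q_enc = 1.26e-5 C.
By Gauss's law, ∮E·dA = E·4πr² = Q_enc/ε₀.
E = k|Q_enc|/r² = (8.99×10^9)(1.26e-5)/(1.29)² = 6.81e4 N/C.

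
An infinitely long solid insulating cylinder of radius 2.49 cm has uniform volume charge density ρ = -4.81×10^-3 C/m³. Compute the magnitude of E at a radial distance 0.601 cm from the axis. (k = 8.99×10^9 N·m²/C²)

By cylindrical symmetry E is radial; use a coaxial Gaussian cylinder of radius 0.601 cm and length L (r < R).
Charge inside radius r per length L is ρ·πr²·L, so λ_enc = ρπr² = -5.458×10^-7 C/m.
Applying ∮E·dA = Q_enc/ε₀ with the end caps contributing no flux:
E = 2k|λ_enc|/r = 2(8.99×10^9)(5.458×10^-7)/(0.00601) = 1.63×10^6 N/C.

1.63×10^6 V/m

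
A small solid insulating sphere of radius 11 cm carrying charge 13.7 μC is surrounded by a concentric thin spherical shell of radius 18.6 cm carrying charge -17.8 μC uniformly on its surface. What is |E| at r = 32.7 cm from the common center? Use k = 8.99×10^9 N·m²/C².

3.45e5 N/C

Symmetry ⇒ E = E(r) r̂. Gaussian sphere of radius r = 32.7 cm (r > 18.6 cm, enclosing both).
Q_enc = (13.7 μC) + (-17.8 μC) = -4.10×10^-6 C.
Gauss's law: E·4πr² = Q_enc/ε₀.
E = k|Q_enc|/r² = (8.99×10^9)(4.10×10^-6)/(0.327)² = 3.45×10^5 N/C.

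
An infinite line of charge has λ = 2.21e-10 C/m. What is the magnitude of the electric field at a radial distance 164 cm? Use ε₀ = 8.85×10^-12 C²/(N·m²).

Take a coaxial cylindrical Gaussian surface of radius r = 164 cm and length L.
Q_enc = λL, so λ_enc = 2.21e-10 C/m.
By Gauss's law (flux through the curved wall only), E·2πrL = λ_enc L/ε₀.
E = |λ_enc|/(2πε₀r) = (2.21×10^-10)/(2π·8.85×10^-12·1.64) = 2.42 N/C.

2.42 V/m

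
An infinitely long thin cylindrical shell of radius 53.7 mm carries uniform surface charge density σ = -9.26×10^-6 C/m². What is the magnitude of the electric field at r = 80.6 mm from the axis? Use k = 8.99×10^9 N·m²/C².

Coaxial Gaussian cylinder, radius r = 80.6 mm, length L (r > 53.7 mm).
The whole shell is enclosed: λ_enc = σ·2πR = (-9.26e-6)·2π·(0.0537) = -3.124e-6 C/m.
Gauss's law: E·2πrL = λ_enc L/ε₀.
E = 2k|λ_enc|/r = 2(8.99×10^9)(3.124×10^-6)/(0.0806) = 6.97e5 N/C.

6.97×10^5 V/m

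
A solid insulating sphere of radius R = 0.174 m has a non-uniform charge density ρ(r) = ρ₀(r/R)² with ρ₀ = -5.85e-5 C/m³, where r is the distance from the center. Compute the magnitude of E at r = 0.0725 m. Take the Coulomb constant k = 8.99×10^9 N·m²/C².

Symmetry ⇒ E = E(r) r̂. Gaussian sphere of radius r = 0.0725 m (r < R).
Integrate the density: Q_enc = 4π ∫₀^r ρ₀(r'/R)^2 r'² dr' = 4πρ₀ r^5/(5·R²) = -9.727×10^-9 C.
By Gauss's law, ∮E·dA = E·4πr² = Q_enc/ε₀.
E = k|Q_enc|/r² = (8.99×10^9)(9.727×10^-9)/(0.0725)² = 1.66×10^4 N/C.

|E| = 1.66×10^4 N/C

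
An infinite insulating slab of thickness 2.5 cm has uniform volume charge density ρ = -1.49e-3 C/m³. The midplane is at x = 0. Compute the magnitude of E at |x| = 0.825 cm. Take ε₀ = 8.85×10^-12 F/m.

|E| = 1.39×10^6 N/C

By symmetry E is perpendicular to the slab. A Gaussian pillbox from −0.825 cm to +0.825 cm (face area A) lies entirely within the slab.
Q_enc = ρ·(2x)·A and flux = 2EA, so 2EA = 2ρxA/ε₀ ⇒ E = |ρ|x/ε₀.
E = (1.49×10^-3)(0.00825)/(8.85×10^-12) = 1.39×10^6 N/C.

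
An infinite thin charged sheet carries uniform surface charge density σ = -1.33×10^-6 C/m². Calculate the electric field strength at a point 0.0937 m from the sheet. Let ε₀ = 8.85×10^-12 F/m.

The symmetry is planar: E is normal to the sheet and the same magnitude on both sides. Take a pillbox straddling the sheet with end-cap area A.
Only the two end caps contribute flux: Φ = 2EA. With Q_enc = σA, Gauss's law gives E = |σ|/(2ε₀).
E = |σ|/(2ε₀) = (1.33×10^-6)/(2·8.85×10^-12) = 7.51×10^4 N/C.

E = 7.51×10^4 N/C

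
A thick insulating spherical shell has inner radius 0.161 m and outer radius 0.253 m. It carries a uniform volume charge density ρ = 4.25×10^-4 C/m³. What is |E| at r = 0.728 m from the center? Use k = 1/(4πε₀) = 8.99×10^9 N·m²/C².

E ≈ 3.63e5 V/m

By spherical symmetry E is radial; choose a Gaussian sphere of radius r = 0.728 m (r > 0.253 m, enclosing the whole shell).
Q_enc = ρ·(4π/3)(b³ − a³) = (4.25×10^-4)·(4π/3)·((0.253)³ − (0.161)³) = 2.14×10^-5 C.
By Gauss's law, ∮E·dA = E·4πr² = Q_enc/ε₀.
E = k|Q_enc|/r² = (8.99×10^9)(2.14e-5)/(0.728)² = 3.63×10^5 N/C.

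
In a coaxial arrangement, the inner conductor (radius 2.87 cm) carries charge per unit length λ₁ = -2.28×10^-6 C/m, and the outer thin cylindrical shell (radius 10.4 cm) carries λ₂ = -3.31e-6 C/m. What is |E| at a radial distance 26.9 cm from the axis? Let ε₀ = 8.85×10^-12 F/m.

Coaxial Gaussian cylinder, radius r = 26.9 cm, length L (r > 10.4 cm, enclosing both).
λ_enc = λ₁ + λ₂ = (-2.28×10^-6) + (-3.31×10^-6) = -5.59e-6 C/m.
Since E is radial and uniform over the curved surface, Φ = E·2πrL = Q_enc/ε₀ = λ_enc L/ε₀.
E = |λ_enc|/(2πε₀r) = (5.59×10^-6)/(2π·8.85×10^-12·0.269) = 3.74e5 N/C.

|E| = 3.74×10^5 V/m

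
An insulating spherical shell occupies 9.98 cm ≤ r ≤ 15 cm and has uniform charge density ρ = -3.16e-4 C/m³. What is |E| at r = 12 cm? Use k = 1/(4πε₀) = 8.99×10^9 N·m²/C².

E ≈ 6.07×10^5 V/m

Take a concentric spherical Gaussian surface of radius r = 12 cm (within the shell material, 9.98 cm < r < 15 cm).
Enclosed charge is the volume from a to r: Q_enc = (4π/3)ρ(r³ − a³) = -9.715e-7 C.
Applying ∮E·dA = Q_enc/ε₀ with Φ = E(4πr²):
E = k|Q_enc|/r² = (8.99×10^9)(9.715×10^-7)/(0.12)² = 6.07×10^5 N/C.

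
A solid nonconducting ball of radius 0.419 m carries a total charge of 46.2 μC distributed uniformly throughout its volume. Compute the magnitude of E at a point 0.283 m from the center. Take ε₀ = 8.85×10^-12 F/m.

Use a concentric Gaussian sphere at r = 0.283 m (r < R).
For a uniform sphere the enclosed fraction is (r/R)³, so Q_enc = (46.2 μC)(0.283/0.419)³ = 1.424×10^-5 C.
By Gauss's law, ∮E·dA = E·4πr² = Q_enc/ε₀.
E = |Q_enc|/(4πε₀r²) = (1.424×10^-5)/(4π·8.85×10^-12·(0.283)²) = 1.60×10^6 N/C.

E = 1.60×10^6 N/C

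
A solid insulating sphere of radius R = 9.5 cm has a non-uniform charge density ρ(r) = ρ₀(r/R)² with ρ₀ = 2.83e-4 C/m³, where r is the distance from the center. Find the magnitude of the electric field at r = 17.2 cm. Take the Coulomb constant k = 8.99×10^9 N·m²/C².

|E| = 1.85×10^5 N/C

Use a concentric Gaussian sphere at r = 17.2 cm (r > R, all charge enclosed).
Q_enc = 4π ∫₀^R ρ₀(r'/R)^2 r'² dr' = 4πρ₀R³/5 = 6.098e-7 C.
Since E is radial and uniform over the Gaussian sphere, Φ = E·4πr² = Q_enc/ε₀.
E = k|Q_enc|/r² = (8.99×10^9)(6.098e-7)/(0.172)² = 1.85e5 N/C.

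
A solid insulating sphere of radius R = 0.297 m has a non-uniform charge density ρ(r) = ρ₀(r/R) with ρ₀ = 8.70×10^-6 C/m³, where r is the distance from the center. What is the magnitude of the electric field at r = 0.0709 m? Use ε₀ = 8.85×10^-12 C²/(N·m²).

E = 4.16×10^3 N/C

Take a concentric spherical Gaussian surface of radius r = 0.0709 m (r < R).
Integrate the density: Q_enc = 4π ∫₀^r ρ₀(r'/R)^1 r'² dr' = 4πρ₀ r^4/(4·R) = 2.325e-9 C.
Since E is radial and uniform over the Gaussian sphere, Φ = E·4πr² = Q_enc/ε₀.
E = |Q_enc|/(4πε₀r²) = (2.325×10^-9)/(4π·8.85×10^-12·(0.0709)²) = 4.16×10^3 N/C.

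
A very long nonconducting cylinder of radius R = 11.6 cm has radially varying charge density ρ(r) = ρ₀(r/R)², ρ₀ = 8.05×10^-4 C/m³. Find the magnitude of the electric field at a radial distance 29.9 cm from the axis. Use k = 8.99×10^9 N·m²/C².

E ≈ 1.02×10^6 V/m

Choose a coaxial cylinder of radius r = 29.9 cm (arbitrary length L) as the Gaussian surface (r > R, full charge per length enclosed).
λ_enc = 2π ∫₀^R ρ₀(r'/R)^2 r' dr' = 2πρ₀R²/4 = 1.701e-5 C/m.
By Gauss's law (flux through the curved wall only), E·2πrL = λ_enc L/ε₀.
E = 2k|λ_enc|/r = 2(8.99×10^9)(1.701×10^-5)/(0.299) = 1.02×10^6 N/C.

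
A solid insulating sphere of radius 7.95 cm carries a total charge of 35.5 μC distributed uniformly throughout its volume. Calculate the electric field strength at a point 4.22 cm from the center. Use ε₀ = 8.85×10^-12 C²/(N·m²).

2.68×10^7 V/m

Use a concentric Gaussian sphere at r = 4.22 cm (r < R).
For a uniform sphere the enclosed fraction is (r/R)³, so Q_enc = (35.5 μC)(0.0422/0.0795)³ = 5.31×10^-6 C.
Since E is radial and uniform over the Gaussian sphere, Φ = E·4πr² = Q_enc/ε₀.
E = |Q_enc|/(4πε₀r²) = (5.31×10^-6)/(4π·8.85×10^-12·(0.0422)²) = 2.68×10^7 N/C.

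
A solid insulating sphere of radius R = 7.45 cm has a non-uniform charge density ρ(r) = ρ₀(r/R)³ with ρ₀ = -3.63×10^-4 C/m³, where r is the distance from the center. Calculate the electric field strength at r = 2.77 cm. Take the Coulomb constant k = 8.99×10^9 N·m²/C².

|E| = 9.73×10^3 N/C

Use a concentric Gaussian sphere at r = 2.77 cm (r < R).
Q_enc = ∫₀^r ρ(r')·4πr'² dr' = (4πρ₀/R³) ∫₀^r r'^5 dr' = 4πρ₀ r^6/(6·R³) = -8.306×10^-10 C.
Since E is radial and uniform over the Gaussian sphere, Φ = E·4πr² = Q_enc/ε₀.
E = k|Q_enc|/r² = (8.99×10^9)(8.306×10^-10)/(0.0277)² = 9.73e3 N/C.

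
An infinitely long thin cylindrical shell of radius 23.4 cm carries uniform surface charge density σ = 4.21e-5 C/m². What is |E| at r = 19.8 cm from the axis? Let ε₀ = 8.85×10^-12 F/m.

By cylindrical symmetry E is radial; use a coaxial Gaussian cylinder of radius 19.8 cm and length L (r < 23.4 cm, inside the shell).
No charge is enclosed, so Gauss's law gives E·2πrL = 0 ⇒ E = 0.

|E| = 0 N/C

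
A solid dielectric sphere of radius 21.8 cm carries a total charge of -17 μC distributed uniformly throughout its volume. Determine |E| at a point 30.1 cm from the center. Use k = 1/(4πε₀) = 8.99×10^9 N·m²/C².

Use a concentric Gaussian sphere at r = 30.1 cm (r > R, so the entire charge is enclosed).
Q_enc = -17 μC = -1.70×10^-5 C.
By Gauss's law, ∮E·dA = E·4πr² = Q_enc/ε₀.
E = k|Q_enc|/r² = (8.99×10^9)(1.70×10^-5)/(0.301)² = 1.69×10^6 N/C.

|E| ≈ 1.69e6 N/C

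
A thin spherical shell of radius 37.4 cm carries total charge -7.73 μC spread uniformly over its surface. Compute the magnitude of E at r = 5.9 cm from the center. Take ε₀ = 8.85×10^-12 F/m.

Symmetry ⇒ E = E(r) r̂. Gaussian sphere of radius r = 5.9 cm (inside the shell, r < 37.4 cm).
No charge lies within this surface, so Q_enc = 0 and Gauss's law gives E·4πr² = 0 ⇒ E = 0.

E = 0 (no enclosed charge)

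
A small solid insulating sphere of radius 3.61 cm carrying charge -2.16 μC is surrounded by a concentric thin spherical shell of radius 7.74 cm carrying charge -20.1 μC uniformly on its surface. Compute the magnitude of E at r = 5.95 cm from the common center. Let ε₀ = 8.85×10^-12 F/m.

By spherical symmetry E is radial; choose a Gaussian sphere of radius r = 5.95 cm (between the bodies, 3.61 cm < r < 7.74 cm).
Only the inner charge is enclosed; the outer shell contributes nothing inside itself. Q_enc = -2.16 μC = -2.16×10^-6 C.
Since E is radial and uniform over the Gaussian sphere, Φ = E·4πr² = Q_enc/ε₀.
E = |Q_enc|/(4πε₀r²) = (2.16×10^-6)/(4π·8.85×10^-12·(0.0595)²) = 5.49e6 N/C.

|E| = 5.49e6 N/C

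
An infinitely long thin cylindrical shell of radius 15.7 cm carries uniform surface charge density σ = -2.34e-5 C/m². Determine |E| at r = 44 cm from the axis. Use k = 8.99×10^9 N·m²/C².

|E| = 9.43×10^5 N/C

By cylindrical symmetry E is radial; use a coaxial Gaussian cylinder of radius 44 cm and length L (r > 15.7 cm).
The whole shell is enclosed: λ_enc = σ·2πR = (-2.34×10^-5)·2π·(0.157) = -2.308×10^-5 C/m.
Gauss's law: E·2πrL = λ_enc L/ε₀.
E = 2k|λ_enc|/r = 2(8.99×10^9)(2.308×10^-5)/(0.44) = 9.43e5 N/C.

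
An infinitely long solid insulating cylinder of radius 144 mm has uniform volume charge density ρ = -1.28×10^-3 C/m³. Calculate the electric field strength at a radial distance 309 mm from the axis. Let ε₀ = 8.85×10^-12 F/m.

Coaxial Gaussian cylinder, radius r = 309 mm, length L (r > 144 mm, full cross-section enclosed).
λ_enc = ρ·πR² = (-1.28×10^-3)π(0.144)² = -8.338×10^-5 C/m.
By Gauss's law (flux through the curved wall only), E·2πrL = λ_enc L/ε₀.
E = |λ_enc|/(2πε₀r) = (8.338×10^-5)/(2π·8.85×10^-12·0.309) = 4.85×10^6 N/C.

E = 4.85×10^6 V/m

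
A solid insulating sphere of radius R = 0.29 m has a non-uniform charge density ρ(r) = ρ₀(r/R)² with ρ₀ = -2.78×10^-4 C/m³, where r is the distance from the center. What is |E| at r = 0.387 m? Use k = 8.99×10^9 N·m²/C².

E = 1.02×10^6 N/C

Symmetry ⇒ E = E(r) r̂. Gaussian sphere of radius r = 0.387 m (r > R, all charge enclosed).
Q_enc = 4π ∫₀^R ρ₀(r'/R)^2 r'² dr' = 4πρ₀R³/5 = -1.704e-5 C.
Gauss's law: E·4πr² = Q_enc/ε₀.
E = k|Q_enc|/r² = (8.99×10^9)(1.704×10^-5)/(0.387)² = 1.02e6 N/C.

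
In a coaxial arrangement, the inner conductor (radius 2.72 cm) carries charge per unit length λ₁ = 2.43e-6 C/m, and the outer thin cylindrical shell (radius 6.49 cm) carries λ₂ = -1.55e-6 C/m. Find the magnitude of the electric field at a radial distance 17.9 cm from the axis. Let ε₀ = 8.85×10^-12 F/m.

|E| = 8.84×10^4 N/C

By cylindrical symmetry E is radial; use a coaxial Gaussian cylinder of radius 17.9 cm and length L (r > 6.49 cm, enclosing both).
λ_enc = λ₁ + λ₂ = (2.43×10^-6) + (-1.55×10^-6) = 8.80e-7 C/m.
Applying ∮E·dA = Q_enc/ε₀ with the end caps contributing no flux:
E = |λ_enc|/(2πε₀r) = (8.80e-7)/(2π·8.85×10^-12·0.179) = 8.84×10^4 N/C.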